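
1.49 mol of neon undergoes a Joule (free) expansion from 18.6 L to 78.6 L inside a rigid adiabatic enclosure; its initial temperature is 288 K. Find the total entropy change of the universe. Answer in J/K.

ΔS_universe = 17.9 J/K

No heat is exchanged and no work is done, so the ideal-gas temperature stays constant.
Entropy is a state function; using a reversible isothermal path, ΔS_gas = nR ln(V₂/V₁) = 1.49 × 8.314 × ln(78.6/18.6) = 17.9 J/K.
The insulated surroundings exchange no heat, so ΔS_surr = 0 and ΔS_universe = ΔS_gas.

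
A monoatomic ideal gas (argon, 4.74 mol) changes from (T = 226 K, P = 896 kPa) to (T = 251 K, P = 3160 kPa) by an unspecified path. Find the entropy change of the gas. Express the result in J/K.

ΔS = nC_p ln(T₂/T₁) − nR ln(P₂/P₁), with C_p = 5R/2 = 20.79 J mol⁻¹ K⁻¹ for a monoatomic ideal gas.
ΔS = 4.74 × [20.79 × ln(251/226) − 8.314 × ln(3160/896)] = -39.3 J/K.

ΔS = -39.3 J/K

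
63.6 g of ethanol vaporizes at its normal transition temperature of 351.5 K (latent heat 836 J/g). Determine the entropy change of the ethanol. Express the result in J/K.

Heat absorbed by the substance: Q = mL = 63.6 × 836 = 53169.6 J.
At constant T, ΔS = Q_rev/T = 53169.6 / 351.5 = 151 J/K.

ΔS = 151 J/K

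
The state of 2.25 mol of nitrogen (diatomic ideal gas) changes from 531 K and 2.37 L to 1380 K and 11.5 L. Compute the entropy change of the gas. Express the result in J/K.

ΔS = 74.2 J/K

Entropy is a state function: ΔS = nC_V ln(T₂/T₁) + nR ln(V₂/V₁), with C_V = 5R/2 = 20.79 J mol⁻¹ K⁻¹ for a diatomic ideal gas.
ΔS = 2.25 × [20.79 × ln(1380/531) + 8.314 × ln(11.5/2.37)] = 74.2 J/K.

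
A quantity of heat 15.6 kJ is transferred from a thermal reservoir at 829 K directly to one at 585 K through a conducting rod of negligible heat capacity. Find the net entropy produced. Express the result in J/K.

ΔS_total = 7.85 J/K

ΔS_hot = −Q/T_H = −15600/829 = -18.82 J/K and ΔS_cold = +Q/T_C = 15600/585 = 26.67 J/K.
ΔS_total = -18.82 + 26.67 = 7.85 J/K, positive as the second law requires.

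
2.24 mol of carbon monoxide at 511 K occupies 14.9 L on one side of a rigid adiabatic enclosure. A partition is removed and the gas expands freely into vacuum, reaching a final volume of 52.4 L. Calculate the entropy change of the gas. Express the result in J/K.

For an ideal gas in free expansion Q = 0 and W = 0, so T is unchanged.
Entropy is a state function; using a reversible isothermal path, ΔS_gas = nR ln(V₂/V₁) = 2.24 × 8.314 × ln(52.4/14.9) = 23.4 J/K.

ΔS_gas = 23.4 J/K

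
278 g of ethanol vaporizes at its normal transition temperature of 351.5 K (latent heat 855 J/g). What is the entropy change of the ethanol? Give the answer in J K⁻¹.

Heat absorbed by the substance: Q = mL = 278 × 855 = 237690 J.
At constant T, ΔS = Q_rev/T = 237690 / 351.5 = 676 J/K.

ΔS = 676 J/K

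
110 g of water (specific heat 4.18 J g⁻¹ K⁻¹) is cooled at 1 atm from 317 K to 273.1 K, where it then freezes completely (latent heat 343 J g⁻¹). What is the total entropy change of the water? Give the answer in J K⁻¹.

Cooling step: ΔS₁ = m c ln(T_tr/T_i) = 110 × 4.18 × ln(273.1/317) = -68.54 J/K.
Phase change: ΔS₂ = −mL/T_tr = −110 × 343 / 273.1 = -138.2 J/K.
ΔS_total = (-68.54) + (-138.2) = -207 J/K.

ΔS = -207 J/K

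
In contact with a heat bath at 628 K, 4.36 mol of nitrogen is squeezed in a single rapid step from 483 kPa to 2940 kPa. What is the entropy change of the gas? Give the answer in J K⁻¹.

Entropy is a state function, so ΔS_gas depends only on the end states.
For an isothermal ideal gas ΔS_gas = nR ln(P₁/P₂) = 4.36 × 8.314 × ln(483/2940) = -65.5 J/K.

ΔS_gas = -65.5 J/K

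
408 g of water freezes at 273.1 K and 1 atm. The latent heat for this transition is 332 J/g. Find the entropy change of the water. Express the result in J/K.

Heat released by the substance: Q = −mL = −408 × 332 = −135456 J.
At constant T, ΔS = Q_rev/T = −135456 / 273.1 = -496 J/K.

ΔS = -496 J/K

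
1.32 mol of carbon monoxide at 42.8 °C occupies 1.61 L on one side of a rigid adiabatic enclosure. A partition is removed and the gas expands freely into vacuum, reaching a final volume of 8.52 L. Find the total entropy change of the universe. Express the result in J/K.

No heat is exchanged and no work is done, so the ideal-gas temperature stays constant.
Entropy is a state function; using a reversible isothermal path, ΔS_gas = nR ln(V₂/V₁) = 1.32 × 8.314 × ln(8.52/1.61) = 18.3 J/K.
The insulated surroundings exchange no heat, so ΔS_surr = 0 and ΔS_universe = ΔS_gas.

ΔS_universe = 18.3 J/K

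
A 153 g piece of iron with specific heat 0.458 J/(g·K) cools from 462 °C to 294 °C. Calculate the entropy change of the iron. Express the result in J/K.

ΔS = -18.2 J/K

In kelvin: T₁ = 735.15 K, T₂ = 567.15 K. ΔS = ∫dQ_rev/T = m c ln(T₂/T₁) = 153 × 0.458 × ln(567.15/735.15) = -18.2 J/K.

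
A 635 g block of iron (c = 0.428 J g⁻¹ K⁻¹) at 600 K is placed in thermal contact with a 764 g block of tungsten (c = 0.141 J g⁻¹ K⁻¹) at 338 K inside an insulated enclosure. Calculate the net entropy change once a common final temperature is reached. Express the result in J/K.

Energy balance: T_f = (m₁c₁T₁ + m₂c₂T₂)/(m₁c₁ + m₂c₂) = 525.63 K.
ΔS₁ = m₁c₁ ln(T_f/T₁) = 271.78 × ln(525.63/600) = -35.97 J/K.
ΔS₂ = m₂c₂ ln(T_f/T₂) = 107.724 × ln(525.63/338) = 47.57 J/K.
ΔS_total = -35.97 + 47.57 = 11.6 J/K.

ΔS_total = 11.6 J/K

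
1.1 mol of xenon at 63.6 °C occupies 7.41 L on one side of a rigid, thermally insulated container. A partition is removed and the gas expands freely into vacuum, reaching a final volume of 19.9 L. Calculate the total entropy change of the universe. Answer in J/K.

ΔS_universe = 9.03 J/K

No heat is exchanged and no work is done, so the ideal-gas temperature stays constant.
Entropy is a state function; using a reversible isothermal path, ΔS_gas = nR ln(V₂/V₁) = 1.1 × 8.314 × ln(19.9/7.41) = 9.03 J/K.
The insulated surroundings exchange no heat, so ΔS_surr = 0 and ΔS_universe = ΔS_gas.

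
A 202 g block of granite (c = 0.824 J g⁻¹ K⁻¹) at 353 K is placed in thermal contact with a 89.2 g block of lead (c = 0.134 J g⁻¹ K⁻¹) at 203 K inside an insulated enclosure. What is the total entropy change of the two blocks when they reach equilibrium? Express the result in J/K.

ΔS_total = 1.46 J/K

Energy balance: T_f = (m₁c₁T₁ + m₂c₂T₂)/(m₁c₁ + m₂c₂) = 342.95 K.
ΔS₁ = m₁c₁ ln(T_f/T₁) = 166.448 × ln(342.95/353) = -4.808 J/K.
ΔS₂ = m₂c₂ ln(T_f/T₂) = 11.9528 × ln(342.95/203) = 6.268 J/K.
ΔS_total = -4.808 + 6.268 = 1.46 J/K.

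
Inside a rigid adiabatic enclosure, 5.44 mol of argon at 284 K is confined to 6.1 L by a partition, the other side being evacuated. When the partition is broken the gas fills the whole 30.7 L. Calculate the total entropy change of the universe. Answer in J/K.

ΔS_universe = 73.1 J/K

For an ideal gas in free expansion Q = 0 and W = 0, so T is unchanged.
Entropy is a state function; using a reversible isothermal path, ΔS_gas = nR ln(V₂/V₁) = 5.44 × 8.314 × ln(30.7/6.1) = 73.1 J/K.
The insulated surroundings exchange no heat, so ΔS_surr = 0 and ΔS_universe = ΔS_gas.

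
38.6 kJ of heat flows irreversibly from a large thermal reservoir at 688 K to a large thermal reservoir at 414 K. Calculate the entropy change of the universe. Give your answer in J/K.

ΔS_total = 37.1 J/K

ΔS_hot = −Q/T_H = −38600/688 = -56.1 J/K and ΔS_cold = +Q/T_C = 38600/414 = 93.24 J/K.
ΔS_total = -56.1 + 93.24 = 37.1 J/K, positive as the second law requires.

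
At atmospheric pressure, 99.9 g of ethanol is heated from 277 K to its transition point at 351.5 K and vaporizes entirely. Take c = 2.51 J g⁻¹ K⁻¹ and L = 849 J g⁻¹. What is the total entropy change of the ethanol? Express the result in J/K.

ΔS = 301 J/K

Warming step: ΔS₁ = m c ln(T_tr/T_i) = 99.9 × 2.51 × ln(351.5/277) = 59.73 J/K.
Phase change: ΔS₂ = +mL/T_tr = 99.9 × 849 / 351.5 = 241.3 J/K.
ΔS_total = (59.73) + (241.3) = 301 J/K.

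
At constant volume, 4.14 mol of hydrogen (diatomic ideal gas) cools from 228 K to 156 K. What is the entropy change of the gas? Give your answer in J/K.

ΔS = -32.7 J/K

At constant volume, ΔS = nC_V ln(T₂/T₁) with C_V = 5R/2 = 20.79 J mol⁻¹ K⁻¹.
ΔS = 4.14 × 20.79 × ln(156/228) = -32.7 J/K.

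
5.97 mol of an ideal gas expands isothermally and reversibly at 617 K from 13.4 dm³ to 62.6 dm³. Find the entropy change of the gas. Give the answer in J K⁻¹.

ΔS_gas = 76.5 J/K

For an isothermal ideal gas ΔS_gas = nR ln(V₂/V₁) = 5.97 × 8.314 × ln(62.6/13.4) = 76.5 J/K.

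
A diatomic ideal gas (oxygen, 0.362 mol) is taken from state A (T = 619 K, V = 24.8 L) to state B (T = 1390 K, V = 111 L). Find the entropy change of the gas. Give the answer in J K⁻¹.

Entropy is a state function: ΔS = nC_V ln(T₂/T₁) + nR ln(V₂/V₁), with C_V = 5R/2 = 20.79 J mol⁻¹ K⁻¹ for a diatomic ideal gas.
ΔS = 0.362 × [20.79 × ln(1390/619) + 8.314 × ln(111/24.8)] = 10.6 J/K.

ΔS = 10.6 J/K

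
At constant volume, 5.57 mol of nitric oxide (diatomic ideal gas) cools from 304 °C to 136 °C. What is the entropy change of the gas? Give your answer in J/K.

In kelvin: T₁ = 577.15 K, T₂ = 409.15 K. At constant volume, ΔS = nC_V ln(T₂/T₁) with C_V = 5R/2 = 20.79 J mol⁻¹ K⁻¹.
ΔS = 5.57 × 20.79 × ln(409.15/577.15) = -39.8 J/K.

ΔS = -39.8 J/K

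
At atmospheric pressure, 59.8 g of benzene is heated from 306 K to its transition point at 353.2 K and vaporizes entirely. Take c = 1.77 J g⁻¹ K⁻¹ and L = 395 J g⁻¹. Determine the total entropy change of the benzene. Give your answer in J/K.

ΔS = 82.1 J/K

Warming step: ΔS₁ = m c ln(T_tr/T_i) = 59.8 × 1.77 × ln(353.2/306) = 15.18 J/K.
Phase change: ΔS₂ = +mL/T_tr = 59.8 × 395 / 353.2 = 66.88 J/K.
ΔS_total = (15.18) + (66.88) = 82.1 J/K.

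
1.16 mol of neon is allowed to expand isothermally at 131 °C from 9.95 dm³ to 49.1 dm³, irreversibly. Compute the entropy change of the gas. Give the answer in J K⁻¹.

Entropy is a state function, so ΔS_gas depends only on the end states.
For an isothermal ideal gas ΔS_gas = nR ln(V₂/V₁) = 1.16 × 8.314 × ln(49.1/9.95) = 15.4 J/K.

ΔS_gas = 15.4 J/K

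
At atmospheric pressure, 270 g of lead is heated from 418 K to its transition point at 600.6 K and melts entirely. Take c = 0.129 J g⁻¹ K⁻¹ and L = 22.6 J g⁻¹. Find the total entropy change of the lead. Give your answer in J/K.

Warming step: ΔS₁ = m c ln(T_tr/T_i) = 270 × 0.129 × ln(600.6/418) = 12.62 J/K.
Phase change: ΔS₂ = +mL/T_tr = 270 × 22.6 / 600.6 = 10.16 J/K.
ΔS_total = (12.62) + (10.16) = 22.8 J/K.

ΔS = 22.8 J/K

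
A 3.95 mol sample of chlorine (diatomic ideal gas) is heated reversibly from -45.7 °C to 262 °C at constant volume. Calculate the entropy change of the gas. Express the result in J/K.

In kelvin: T₁ = 227.45 K, T₂ = 535.15 K. At constant volume, ΔS = nC_V ln(T₂/T₁) with C_V = 5R/2 = 20.79 J mol⁻¹ K⁻¹.
ΔS = 3.95 × 20.79 × ln(535.15/227.45) = 70.2 J/K.

ΔS = 70.2 J/K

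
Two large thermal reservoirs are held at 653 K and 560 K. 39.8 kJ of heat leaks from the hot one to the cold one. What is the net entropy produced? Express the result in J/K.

ΔS_total = 10.1 J/K

ΔS_hot = −Q/T_H = −39800/653 = -60.95 J/K and ΔS_cold = +Q/T_C = 39800/560 = 71.07 J/K.
ΔS_total = -60.95 + 71.07 = 10.1 J/K, positive as the second law requires.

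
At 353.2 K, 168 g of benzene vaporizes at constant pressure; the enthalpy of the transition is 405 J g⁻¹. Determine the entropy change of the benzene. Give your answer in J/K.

ΔS = 193 J/K

Heat absorbed by the substance: Q = mL = 168 × 405 = 68040 J.
At constant T, ΔS = Q_rev/T = 68040 / 353.2 = 193 J/K.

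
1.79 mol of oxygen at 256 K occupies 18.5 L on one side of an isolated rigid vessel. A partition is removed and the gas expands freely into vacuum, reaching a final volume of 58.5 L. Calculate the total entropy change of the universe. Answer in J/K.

No heat is exchanged and no work is done, so the ideal-gas temperature stays constant.
Entropy is a state function; using a reversible isothermal path, ΔS_gas = nR ln(V₂/V₁) = 1.79 × 8.314 × ln(58.5/18.5) = 17.1 J/K.
The insulated surroundings exchange no heat, so ΔS_surr = 0 and ΔS_universe = ΔS_gas.

ΔS_universe = 17.1 J/K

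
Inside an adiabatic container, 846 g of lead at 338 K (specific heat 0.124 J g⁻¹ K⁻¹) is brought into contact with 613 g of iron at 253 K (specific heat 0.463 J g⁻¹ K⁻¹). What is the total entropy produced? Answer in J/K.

Energy balance: T_f = (m₁c₁T₁ + m₂c₂T₂)/(m₁c₁ + m₂c₂) = 275.94 K.
ΔS₁ = m₁c₁ ln(T_f/T₁) = 104.904 × ln(275.94/338) = -21.28 J/K.
ΔS₂ = m₂c₂ ln(T_f/T₂) = 283.819 × ln(275.94/253) = 24.63 J/K.
ΔS_total = -21.28 + 24.63 = 3.35 J/K.

ΔS_total = 3.35 J/K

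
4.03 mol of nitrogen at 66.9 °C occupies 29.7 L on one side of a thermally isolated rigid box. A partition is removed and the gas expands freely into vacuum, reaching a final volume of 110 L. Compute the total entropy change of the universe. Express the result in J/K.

No heat is exchanged and no work is done, so the ideal-gas temperature stays constant.
Entropy is a state function; using a reversible isothermal path, ΔS_gas = nR ln(V₂/V₁) = 4.03 × 8.314 × ln(110/29.7) = 43.9 J/K.
The insulated surroundings exchange no heat, so ΔS_surr = 0 and ΔS_universe = ΔS_gas.

ΔS_universe = 43.9 J/K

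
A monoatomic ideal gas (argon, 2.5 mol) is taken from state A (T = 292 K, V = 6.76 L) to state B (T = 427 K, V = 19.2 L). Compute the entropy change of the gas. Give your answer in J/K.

ΔS = 33.5 J/K

Entropy is a state function: ΔS = nC_V ln(T₂/T₁) + nR ln(V₂/V₁), with C_V = 3R/2 = 12.47 J mol⁻¹ K⁻¹ for a monoatomic ideal gas.
ΔS = 2.5 × [12.47 × ln(427/292) + 8.314 × ln(19.2/6.76)] = 33.5 J/K.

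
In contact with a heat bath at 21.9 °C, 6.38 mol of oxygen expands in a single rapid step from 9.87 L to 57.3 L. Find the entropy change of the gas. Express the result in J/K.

ΔS_gas = 93.3 J/K

Entropy is a state function, so ΔS_gas depends only on the end states.
For an isothermal ideal gas ΔS_gas = nR ln(V₂/V₁) = 6.38 × 8.314 × ln(57.3/9.87) = 93.3 J/K.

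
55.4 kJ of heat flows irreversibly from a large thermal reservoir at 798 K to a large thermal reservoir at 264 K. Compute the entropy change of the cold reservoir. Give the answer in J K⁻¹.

The cold reservoir gains heat Q, so ΔS_cold = +Q/T_C = 55400/264 = 210 J/K.

ΔS_cold = 210 J/K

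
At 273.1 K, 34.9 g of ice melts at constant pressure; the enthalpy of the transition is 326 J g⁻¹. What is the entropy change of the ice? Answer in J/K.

ΔS = 41.7 J/K

Heat absorbed by the substance: Q = mL = 34.9 × 326 = 11377.4 J.
At constant T, ΔS = Q_rev/T = 11377.4 / 273.1 = 41.7 J/K.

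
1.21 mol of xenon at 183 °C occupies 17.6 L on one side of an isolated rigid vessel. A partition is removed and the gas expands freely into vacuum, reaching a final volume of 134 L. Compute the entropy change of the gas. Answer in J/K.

For an ideal gas in free expansion Q = 0 and W = 0, so T is unchanged.
Entropy is a state function; using a reversible isothermal path, ΔS_gas = nR ln(V₂/V₁) = 1.21 × 8.314 × ln(134/17.6) = 20.4 J/K.

ΔS_gas = 20.4 J/K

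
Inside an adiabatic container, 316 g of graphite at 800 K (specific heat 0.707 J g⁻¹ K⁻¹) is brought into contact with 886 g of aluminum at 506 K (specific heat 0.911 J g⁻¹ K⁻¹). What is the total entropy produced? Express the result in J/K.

Energy balance: T_f = (m₁c₁T₁ + m₂c₂T₂)/(m₁c₁ + m₂c₂) = 569.74 K.
ΔS₁ = m₁c₁ ln(T_f/T₁) = 223.412 × ln(569.74/800) = -75.83 J/K.
ΔS₂ = m₂c₂ ln(T_f/T₂) = 807.146 × ln(569.74/506) = 95.76 J/K.
ΔS_total = -75.83 + 95.76 = 19.9 J/K.

ΔS_total = 19.9 J/K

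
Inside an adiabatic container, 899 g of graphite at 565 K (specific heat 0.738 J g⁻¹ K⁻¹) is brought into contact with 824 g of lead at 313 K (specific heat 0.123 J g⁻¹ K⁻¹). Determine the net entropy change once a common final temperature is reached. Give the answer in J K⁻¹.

Energy balance: T_f = (m₁c₁T₁ + m₂c₂T₂)/(m₁c₁ + m₂c₂) = 531.61 K.
ΔS₁ = m₁c₁ ln(T_f/T₁) = 663.462 × ln(531.61/565) = -40.42 J/K.
ΔS₂ = m₂c₂ ln(T_f/T₂) = 101.352 × ln(531.61/313) = 53.69 J/K.
ΔS_total = -40.42 + 53.69 = 13.3 J/K.

ΔS_total = 13.3 J/K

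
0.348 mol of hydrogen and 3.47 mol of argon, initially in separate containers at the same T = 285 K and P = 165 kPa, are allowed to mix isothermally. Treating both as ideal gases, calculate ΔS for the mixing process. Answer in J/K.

ΔS_mix = 9.69 J/K

Mole fractions: x_A = 0.348/3.82 = 0.0911, x_B = 0.909.
ΔS_mix = −R(n_A ln x_A + n_B ln x_B) = −8.314 × (0.348 ln 0.0911 + 3.47 ln 0.909) = 9.69 J/K.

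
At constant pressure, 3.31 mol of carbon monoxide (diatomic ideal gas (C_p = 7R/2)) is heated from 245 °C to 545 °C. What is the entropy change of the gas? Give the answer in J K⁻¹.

ΔS = 44 J/K

In kelvin: T₁ = 518.15 K, T₂ = 818.15 K. At constant pressure, ΔS = nC_p ln(T₂/T₁) with C_p = 7R/2 = 29.1 J mol⁻¹ K⁻¹.
ΔS = 3.31 × 29.1 × ln(818.15/518.15) = 44 J/K.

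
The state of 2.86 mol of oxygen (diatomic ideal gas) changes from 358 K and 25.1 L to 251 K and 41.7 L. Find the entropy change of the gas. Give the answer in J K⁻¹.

ΔS = -9.04 J/K

Entropy is a state function: ΔS = nC_V ln(T₂/T₁) + nR ln(V₂/V₁), with C_V = 5R/2 = 20.79 J mol⁻¹ K⁻¹ for a diatomic ideal gas.
ΔS = 2.86 × [20.79 × ln(251/358) + 8.314 × ln(41.7/25.1)] = -9.04 J/K.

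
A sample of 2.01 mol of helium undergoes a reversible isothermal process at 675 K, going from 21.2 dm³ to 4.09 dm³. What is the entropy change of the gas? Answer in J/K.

For an isothermal ideal gas ΔS_gas = nR ln(V₂/V₁) = 2.01 × 8.314 × ln(4.09/21.2) = -27.5 J/K.

ΔS_gas = -27.5 J/K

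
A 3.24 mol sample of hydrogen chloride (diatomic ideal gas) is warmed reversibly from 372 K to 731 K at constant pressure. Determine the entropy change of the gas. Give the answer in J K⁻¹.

At constant pressure, ΔS = nC_p ln(T₂/T₁) with C_p = 7R/2 = 29.1 J mol⁻¹ K⁻¹.
ΔS = 3.24 × 29.1 × ln(731/372) = 63.7 J/K.

ΔS = 63.7 J/K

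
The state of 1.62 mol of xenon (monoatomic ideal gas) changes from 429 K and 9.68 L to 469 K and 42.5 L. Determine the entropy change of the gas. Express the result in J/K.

ΔS = 21.7 J/K

Entropy is a state function: ΔS = nC_V ln(T₂/T₁) + nR ln(V₂/V₁), with C_V = 3R/2 = 12.47 J mol⁻¹ K⁻¹ for a monoatomic ideal gas.
ΔS = 1.62 × [12.47 × ln(469/429) + 8.314 × ln(42.5/9.68)] = 21.7 J/K.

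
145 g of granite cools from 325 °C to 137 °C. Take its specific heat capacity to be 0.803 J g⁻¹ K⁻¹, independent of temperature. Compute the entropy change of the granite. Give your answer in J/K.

ΔS = -43.9 J/K

In kelvin: T₁ = 598.15 K, T₂ = 410.15 K. ΔS = ∫dQ_rev/T = m c ln(T₂/T₁) = 145 × 0.803 × ln(410.15/598.15) = -43.9 J/K.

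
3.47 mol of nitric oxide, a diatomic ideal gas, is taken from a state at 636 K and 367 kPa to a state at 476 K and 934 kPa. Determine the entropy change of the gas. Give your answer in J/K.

ΔS = nC_p ln(T₂/T₁) − nR ln(P₂/P₁), with C_p = 7R/2 = 29.1 J mol⁻¹ K⁻¹ for a diatomic ideal gas.
ΔS = 3.47 × [29.1 × ln(476/636) − 8.314 × ln(934/367)] = -56.2 J/K.

ΔS = -56.2 J/K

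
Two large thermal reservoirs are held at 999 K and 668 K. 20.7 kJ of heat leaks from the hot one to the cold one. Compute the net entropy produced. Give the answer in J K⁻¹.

ΔS_total = 10.3 J/K

ΔS_hot = −Q/T_H = −20700/999 = -20.72 J/K and ΔS_cold = +Q/T_C = 20700/668 = 30.99 J/K.
ΔS_total = -20.72 + 30.99 = 10.3 J/K, positive as the second law requires.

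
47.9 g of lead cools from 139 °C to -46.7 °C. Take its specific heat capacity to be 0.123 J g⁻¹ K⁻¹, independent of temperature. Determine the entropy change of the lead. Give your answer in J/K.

ΔS = -3.53 J/K

In kelvin: T₁ = 412.15 K, T₂ = 226.45 K. ΔS = ∫dQ_rev/T = m c ln(T₂/T₁) = 47.9 × 0.123 × ln(226.45/412.15) = -3.53 J/K.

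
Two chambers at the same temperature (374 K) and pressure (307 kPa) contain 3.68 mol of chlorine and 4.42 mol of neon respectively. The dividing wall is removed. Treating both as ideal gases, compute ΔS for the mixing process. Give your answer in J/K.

ΔS_mix = 46.4 J/K

Mole fractions: x_A = 3.68/8.1 = 0.454, x_B = 0.546.
ΔS_mix = −R(n_A ln x_A + n_B ln x_B) = −8.314 × (3.68 ln 0.454 + 4.42 ln 0.546) = 46.4 J/K.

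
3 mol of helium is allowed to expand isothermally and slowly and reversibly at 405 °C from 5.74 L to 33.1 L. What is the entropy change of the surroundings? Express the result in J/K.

For an isothermal ideal gas ΔS_gas = nR ln(V₂/V₁) = 3 × 8.314 × ln(33.1/5.74) = 43.7 J/K.
The process is reversible, so ΔS_surr = −ΔS_gas = -43.7 J/K and ΔS_universe = 0.

ΔS_surr = -43.7 J/K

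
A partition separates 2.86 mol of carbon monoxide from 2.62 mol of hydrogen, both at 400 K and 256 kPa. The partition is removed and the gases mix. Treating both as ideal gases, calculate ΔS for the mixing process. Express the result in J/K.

Mole fractions: x_A = 2.86/5.48 = 0.522, x_B = 0.478.
ΔS_mix = −R(n_A ln x_A + n_B ln x_B) = −8.314 × (2.86 ln 0.522 + 2.62 ln 0.478) = 31.5 J/K.

ΔS_mix = 31.5 J/K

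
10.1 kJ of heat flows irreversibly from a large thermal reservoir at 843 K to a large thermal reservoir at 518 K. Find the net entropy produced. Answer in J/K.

ΔS_total = 7.52 J/K

ΔS_hot = −Q/T_H = −10100/843 = -11.98 J/K and ΔS_cold = +Q/T_C = 10100/518 = 19.5 J/K.
ΔS_total = -11.98 + 19.5 = 7.52 J/K, positive as the second law requires.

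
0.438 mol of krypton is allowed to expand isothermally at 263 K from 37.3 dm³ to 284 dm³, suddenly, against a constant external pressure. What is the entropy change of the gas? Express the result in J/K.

ΔS_gas = 7.39 J/K

Entropy is a state function, so ΔS_gas depends only on the end states.
For an isothermal ideal gas ΔS_gas = nR ln(V₂/V₁) = 0.438 × 8.314 × ln(284/37.3) = 7.39 J/K.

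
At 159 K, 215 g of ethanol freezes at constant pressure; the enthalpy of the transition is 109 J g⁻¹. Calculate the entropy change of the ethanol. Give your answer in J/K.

Heat released by the substance: Q = −mL = −215 × 109 = −23435 J.
At constant T, ΔS = Q_rev/T = −23435 / 159 = -147 J/K.

ΔS = -147 J/K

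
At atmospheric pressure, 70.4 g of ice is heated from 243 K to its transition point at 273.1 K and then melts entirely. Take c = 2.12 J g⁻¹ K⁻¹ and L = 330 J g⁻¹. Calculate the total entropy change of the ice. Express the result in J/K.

Warming step: ΔS₁ = m c ln(T_tr/T_i) = 70.4 × 2.12 × ln(273.1/243) = 17.43 J/K.
Phase change: ΔS₂ = +mL/T_tr = 70.4 × 330 / 273.1 = 85.07 J/K.
ΔS_total = (17.43) + (85.07) = 102 J/K.

ΔS = 102 J/K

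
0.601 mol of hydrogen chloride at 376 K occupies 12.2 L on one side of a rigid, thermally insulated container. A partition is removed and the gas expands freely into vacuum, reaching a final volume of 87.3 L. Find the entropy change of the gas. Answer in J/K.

ΔS_gas = 9.83 J/K

For an ideal gas in free expansion Q = 0 and W = 0, so T is unchanged.
Entropy is a state function; using a reversible isothermal path, ΔS_gas = nR ln(V₂/V₁) = 0.601 × 8.314 × ln(87.3/12.2) = 9.83 J/K.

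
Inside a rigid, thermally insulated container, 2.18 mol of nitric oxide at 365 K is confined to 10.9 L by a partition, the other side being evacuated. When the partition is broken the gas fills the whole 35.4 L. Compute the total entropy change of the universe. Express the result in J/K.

No heat is exchanged and no work is done, so the ideal-gas temperature stays constant.
Entropy is a state function; using a reversible isothermal path, ΔS_gas = nR ln(V₂/V₁) = 2.18 × 8.314 × ln(35.4/10.9) = 21.3 J/K.
The insulated surroundings exchange no heat, so ΔS_surr = 0 and ΔS_universe = ΔS_gas.

ΔS_universe = 21.3 J/K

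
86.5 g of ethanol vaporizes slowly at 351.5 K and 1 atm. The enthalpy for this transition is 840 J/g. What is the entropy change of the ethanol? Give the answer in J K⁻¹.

ΔS = 207 J/K

Heat absorbed by the substance: Q = mL = 86.5 × 840 = 72660 J.
At constant T, ΔS = Q_rev/T = 72660 / 351.5 = 207 J/K.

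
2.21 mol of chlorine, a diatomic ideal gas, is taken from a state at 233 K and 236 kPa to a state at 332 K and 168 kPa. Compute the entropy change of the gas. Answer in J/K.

ΔS = 29 J/K

ΔS = nC_p ln(T₂/T₁) − nR ln(P₂/P₁), with C_p = 7R/2 = 29.1 J mol⁻¹ K⁻¹ for a diatomic ideal gas.
ΔS = 2.21 × [29.1 × ln(332/233) − 8.314 × ln(168/236)] = 29 J/K.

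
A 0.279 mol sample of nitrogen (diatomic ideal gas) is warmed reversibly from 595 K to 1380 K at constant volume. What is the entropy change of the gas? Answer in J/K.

At constant volume, ΔS = nC_V ln(T₂/T₁) with C_V = 5R/2 = 20.79 J mol⁻¹ K⁻¹.
ΔS = 0.279 × 20.79 × ln(1380/595) = 4.88 J/K.

ΔS = 4.88 J/K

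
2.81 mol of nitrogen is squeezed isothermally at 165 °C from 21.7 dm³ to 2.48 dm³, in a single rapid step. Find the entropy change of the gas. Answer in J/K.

Entropy is a state function, so ΔS_gas depends only on the end states.
For an isothermal ideal gas ΔS_gas = nR ln(V₂/V₁) = 2.81 × 8.314 × ln(2.48/21.7) = -50.7 J/K.

ΔS_gas = -50.7 J/K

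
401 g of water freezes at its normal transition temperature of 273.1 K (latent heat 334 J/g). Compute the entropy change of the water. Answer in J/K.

ΔS = -490 J/K

Heat released by the substance: Q = −mL = −401 × 334 = −133934 J.
At constant T, ΔS = Q_rev/T = −133934 / 273.1 = -490 J/K.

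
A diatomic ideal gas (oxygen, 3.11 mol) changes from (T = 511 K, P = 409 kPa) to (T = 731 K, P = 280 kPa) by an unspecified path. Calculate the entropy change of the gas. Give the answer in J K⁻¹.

ΔS = 42.2 J/K

ΔS = nC_p ln(T₂/T₁) − nR ln(P₂/P₁), with C_p = 7R/2 = 29.1 J mol⁻¹ K⁻¹ for a diatomic ideal gas.
ΔS = 3.11 × [29.1 × ln(731/511) − 8.314 × ln(280/409)] = 42.2 J/K.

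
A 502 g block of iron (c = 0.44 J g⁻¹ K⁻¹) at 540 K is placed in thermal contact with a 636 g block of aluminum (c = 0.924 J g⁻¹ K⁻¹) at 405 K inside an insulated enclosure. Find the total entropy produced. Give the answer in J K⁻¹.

ΔS_total = 6.92 J/K

Energy balance: T_f = (m₁c₁T₁ + m₂c₂T₂)/(m₁c₁ + m₂c₂) = 441.88 K.
ΔS₁ = m₁c₁ ln(T_f/T₁) = 220.88 × ln(441.88/540) = -44.293 J/K.
ΔS₂ = m₂c₂ ln(T_f/T₂) = 587.664 × ln(441.88/405) = 51.215 J/K.
ΔS_total = -44.293 + 51.215 = 6.92 J/K.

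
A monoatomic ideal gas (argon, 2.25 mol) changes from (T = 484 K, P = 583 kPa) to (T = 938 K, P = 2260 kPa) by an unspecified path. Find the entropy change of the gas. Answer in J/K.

ΔS = 5.6 J/K

ΔS = nC_p ln(T₂/T₁) − nR ln(P₂/P₁), with C_p = 5R/2 = 20.79 J mol⁻¹ K⁻¹ for a monoatomic ideal gas.
ΔS = 2.25 × [20.79 × ln(938/484) − 8.314 × ln(2260/583)] = 5.6 J/K.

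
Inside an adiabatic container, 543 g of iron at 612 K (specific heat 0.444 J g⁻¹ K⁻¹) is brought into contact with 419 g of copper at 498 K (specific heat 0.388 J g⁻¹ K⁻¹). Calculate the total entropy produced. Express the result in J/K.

ΔS_total = 2.03 J/K

Energy balance: T_f = (m₁c₁T₁ + m₂c₂T₂)/(m₁c₁ + m₂c₂) = 566.09 K.
ΔS₁ = m₁c₁ ln(T_f/T₁) = 241.092 × ln(566.09/612) = -18.8 J/K.
ΔS₂ = m₂c₂ ln(T_f/T₂) = 162.572 × ln(566.09/498) = 20.83 J/K.
ΔS_total = -18.8 + 20.83 = 2.03 J/K.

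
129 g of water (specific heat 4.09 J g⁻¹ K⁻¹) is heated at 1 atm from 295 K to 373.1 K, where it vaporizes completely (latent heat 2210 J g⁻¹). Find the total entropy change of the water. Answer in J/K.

ΔS = 888 J/K

Warming step: ΔS₁ = m c ln(T_tr/T_i) = 129 × 4.09 × ln(373.1/295) = 123.9 J/K.
Phase change: ΔS₂ = +mL/T_tr = 129 × 2210 / 373.1 = 764.1 J/K.
ΔS_total = (123.9) + (764.1) = 888 J/K.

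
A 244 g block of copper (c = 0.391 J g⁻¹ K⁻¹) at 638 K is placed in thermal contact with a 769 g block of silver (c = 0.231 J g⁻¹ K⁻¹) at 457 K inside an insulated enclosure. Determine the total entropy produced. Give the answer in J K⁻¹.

ΔS_total = 3.56 J/K

Energy balance: T_f = (m₁c₁T₁ + m₂c₂T₂)/(m₁c₁ + m₂c₂) = 520.24 K.
ΔS₁ = m₁c₁ ln(T_f/T₁) = 95.404 × ln(520.24/638) = -19.466 J/K.
ΔS₂ = m₂c₂ ln(T_f/T₂) = 177.639 × ln(520.24/457) = 23.024 J/K.
ΔS_total = -19.466 + 23.024 = 3.56 J/K.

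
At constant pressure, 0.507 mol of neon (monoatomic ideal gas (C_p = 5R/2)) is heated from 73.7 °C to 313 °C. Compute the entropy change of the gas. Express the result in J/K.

In kelvin: T₁ = 346.85 K, T₂ = 586.15 K. At constant pressure, ΔS = nC_p ln(T₂/T₁) with C_p = 5R/2 = 20.79 J mol⁻¹ K⁻¹.
ΔS = 0.507 × 20.79 × ln(586.15/346.85) = 5.53 J/K.

ΔS = 5.53 J/K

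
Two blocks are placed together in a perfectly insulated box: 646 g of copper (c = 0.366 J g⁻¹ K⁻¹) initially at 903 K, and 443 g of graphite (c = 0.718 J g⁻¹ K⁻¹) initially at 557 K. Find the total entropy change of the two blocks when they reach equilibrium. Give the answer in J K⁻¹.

Energy balance: T_f = (m₁c₁T₁ + m₂c₂T₂)/(m₁c₁ + m₂c₂) = 704.53 K.
ΔS₁ = m₁c₁ ln(T_f/T₁) = 236.436 × ln(704.53/903) = -58.68 J/K.
ΔS₂ = m₂c₂ ln(T_f/T₂) = 318.074 × ln(704.53/557) = 74.74 J/K.
ΔS_total = -58.68 + 74.74 = 16.1 J/K.

ΔS_total = 16.1 J/K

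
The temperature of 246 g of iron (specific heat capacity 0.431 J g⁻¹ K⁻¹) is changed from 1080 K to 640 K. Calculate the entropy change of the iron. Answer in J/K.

ΔS = ∫dQ_rev/T = m c ln(T₂/T₁) = 246 × 0.431 × ln(640/1080) = -55.5 J/K.

ΔS = -55.5 J/K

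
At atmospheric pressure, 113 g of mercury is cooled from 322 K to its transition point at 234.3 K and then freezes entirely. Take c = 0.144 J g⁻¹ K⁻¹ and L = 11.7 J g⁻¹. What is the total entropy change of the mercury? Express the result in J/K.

Cooling step: ΔS₁ = m c ln(T_tr/T_i) = 113 × 0.144 × ln(234.3/322) = -5.174 J/K.
Phase change: ΔS₂ = −mL/T_tr = −113 × 11.7 / 234.3 = -5.643 J/K.
ΔS_total = (-5.174) + (-5.643) = -10.8 J/K.

ΔS = -10.8 J/K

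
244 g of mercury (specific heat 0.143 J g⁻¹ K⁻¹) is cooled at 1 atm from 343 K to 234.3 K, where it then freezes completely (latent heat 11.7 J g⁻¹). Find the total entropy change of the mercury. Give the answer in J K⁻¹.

Cooling step: ΔS₁ = m c ln(T_tr/T_i) = 244 × 0.143 × ln(234.3/343) = -13.3 J/K.
Phase change: ΔS₂ = −mL/T_tr = −244 × 11.7 / 234.3 = -12.18 J/K.
ΔS_total = (-13.3) + (-12.18) = -25.5 J/K.

ΔS = -25.5 J/K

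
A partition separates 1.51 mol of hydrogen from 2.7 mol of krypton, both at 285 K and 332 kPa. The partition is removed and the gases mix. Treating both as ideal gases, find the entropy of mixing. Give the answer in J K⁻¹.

Mole fractions: x_A = 1.51/4.21 = 0.359, x_B = 0.641.
ΔS_mix = −R(n_A ln x_A + n_B ln x_B) = −8.314 × (1.51 ln 0.359 + 2.7 ln 0.641) = 22.8 J/K.

ΔS_mix = 22.8 J/K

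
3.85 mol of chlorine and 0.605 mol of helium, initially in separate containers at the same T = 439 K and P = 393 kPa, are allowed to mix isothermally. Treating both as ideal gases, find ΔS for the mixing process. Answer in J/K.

Mole fractions: x_A = 3.85/4.46 = 0.864, x_B = 0.136.
ΔS_mix = −R(n_A ln x_A + n_B ln x_B) = −8.314 × (3.85 ln 0.864 + 0.605 ln 0.136) = 14.7 J/K.

ΔS_mix = 14.7 J/K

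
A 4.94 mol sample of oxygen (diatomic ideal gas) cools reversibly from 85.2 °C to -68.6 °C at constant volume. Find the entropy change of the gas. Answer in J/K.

ΔS = -57.6 J/K

In kelvin: T₁ = 358.35 K, T₂ = 204.55 K. At constant volume, ΔS = nC_V ln(T₂/T₁) with C_V = 5R/2 = 20.79 J mol⁻¹ K⁻¹.
ΔS = 4.94 × 20.79 × ln(204.55/358.35) = -57.6 J/K.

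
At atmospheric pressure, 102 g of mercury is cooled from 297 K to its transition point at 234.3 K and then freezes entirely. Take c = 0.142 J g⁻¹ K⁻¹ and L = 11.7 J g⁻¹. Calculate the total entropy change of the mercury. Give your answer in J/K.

ΔS = -8.53 J/K

Cooling step: ΔS₁ = m c ln(T_tr/T_i) = 102 × 0.142 × ln(234.3/297) = -3.435 J/K.
Phase change: ΔS₂ = −mL/T_tr = −102 × 11.7 / 234.3 = -5.093 J/K.
ΔS_total = (-3.435) + (-5.093) = -8.53 J/K.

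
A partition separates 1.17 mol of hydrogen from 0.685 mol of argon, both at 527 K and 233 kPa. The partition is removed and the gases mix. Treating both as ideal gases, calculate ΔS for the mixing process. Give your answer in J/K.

Mole fractions: x_A = 1.17/1.85 = 0.631, x_B = 0.369.
ΔS_mix = −R(n_A ln x_A + n_B ln x_B) = −8.314 × (1.17 ln 0.631 + 0.685 ln 0.369) = 10.2 J/K.

ΔS_mix = 10.2 J/K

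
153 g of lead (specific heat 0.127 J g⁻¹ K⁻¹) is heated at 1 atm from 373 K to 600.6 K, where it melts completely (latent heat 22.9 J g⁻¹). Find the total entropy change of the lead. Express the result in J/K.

Warming step: ΔS₁ = m c ln(T_tr/T_i) = 153 × 0.127 × ln(600.6/373) = 9.256 J/K.
Phase change: ΔS₂ = +mL/T_tr = 153 × 22.9 / 600.6 = 5.834 J/K.
ΔS_total = (9.256) + (5.834) = 15.1 J/K.

ΔS = 15.1 J/K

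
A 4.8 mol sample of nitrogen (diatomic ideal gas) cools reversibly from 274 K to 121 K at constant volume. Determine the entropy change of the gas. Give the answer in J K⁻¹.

At constant volume, ΔS = nC_V ln(T₂/T₁) with C_V = 5R/2 = 20.79 J mol⁻¹ K⁻¹.
ΔS = 4.8 × 20.79 × ln(121/274) = -81.5 J/K.

ΔS = -81.5 J/K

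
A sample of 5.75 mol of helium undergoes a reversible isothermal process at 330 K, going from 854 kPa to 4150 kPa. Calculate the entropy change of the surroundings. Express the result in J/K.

For an isothermal ideal gas ΔS_gas = nR ln(P₁/P₂) = 5.75 × 8.314 × ln(854/4150) = -75.6 J/K.
The process is reversible, so ΔS_surr = −ΔS_gas = 75.6 J/K and ΔS_universe = 0.

ΔS_surr = 75.6 J/K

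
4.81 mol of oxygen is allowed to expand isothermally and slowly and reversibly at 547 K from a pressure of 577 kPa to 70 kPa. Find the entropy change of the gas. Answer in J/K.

For an isothermal ideal gas ΔS_gas = nR ln(P₁/P₂) = 4.81 × 8.314 × ln(577/70) = 84.4 J/K.

ΔS_gas = 84.4 J/K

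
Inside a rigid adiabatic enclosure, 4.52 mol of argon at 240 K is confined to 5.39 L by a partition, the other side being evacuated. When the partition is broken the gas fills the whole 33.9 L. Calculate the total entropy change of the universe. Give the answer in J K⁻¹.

No heat is exchanged and no work is done, so the ideal-gas temperature stays constant.
Entropy is a state function; using a reversible isothermal path, ΔS_gas = nR ln(V₂/V₁) = 4.52 × 8.314 × ln(33.9/5.39) = 69.1 J/K.
The insulated surroundings exchange no heat, so ΔS_surr = 0 and ΔS_universe = ΔS_gas.

ΔS_universe = 69.1 J/K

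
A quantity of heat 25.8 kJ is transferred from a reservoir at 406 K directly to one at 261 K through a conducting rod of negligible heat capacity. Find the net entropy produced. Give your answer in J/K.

ΔS_hot = −Q/T_H = −25800/406 = -63.55 J/K and ΔS_cold = +Q/T_C = 25800/261 = 98.85 J/K.
ΔS_total = -63.55 + 98.85 = 35.3 J/K, positive as the second law requires.

ΔS_total = 35.3 J/K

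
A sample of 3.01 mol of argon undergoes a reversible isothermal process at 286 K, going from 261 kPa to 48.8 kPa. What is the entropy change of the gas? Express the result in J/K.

ΔS_gas = 42 J/K

For an isothermal ideal gas ΔS_gas = nR ln(P₁/P₂) = 3.01 × 8.314 × ln(261/48.8) = 42 J/K.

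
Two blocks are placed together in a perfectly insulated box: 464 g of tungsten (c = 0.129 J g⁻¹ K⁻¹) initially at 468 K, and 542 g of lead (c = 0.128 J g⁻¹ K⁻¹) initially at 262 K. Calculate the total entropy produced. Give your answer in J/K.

Energy balance: T_f = (m₁c₁T₁ + m₂c₂T₂)/(m₁c₁ + m₂c₂) = 357.41 K.
ΔS₁ = m₁c₁ ln(T_f/T₁) = 59.856 × ln(357.41/468) = -16.136 J/K.
ΔS₂ = m₂c₂ ln(T_f/T₂) = 69.376 × ln(357.41/262) = 21.544 J/K.
ΔS_total = -16.136 + 21.544 = 5.41 J/K.

ΔS_total = 5.41 J/K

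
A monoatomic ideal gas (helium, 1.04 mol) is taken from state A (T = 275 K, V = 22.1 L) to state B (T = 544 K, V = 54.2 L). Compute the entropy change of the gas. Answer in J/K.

Entropy is a state function: ΔS = nC_V ln(T₂/T₁) + nR ln(V₂/V₁), with C_V = 3R/2 = 12.47 J mol⁻¹ K⁻¹ for a monoatomic ideal gas.
ΔS = 1.04 × [12.47 × ln(544/275) + 8.314 × ln(54.2/22.1)] = 16.6 J/K.

ΔS = 16.6 J/K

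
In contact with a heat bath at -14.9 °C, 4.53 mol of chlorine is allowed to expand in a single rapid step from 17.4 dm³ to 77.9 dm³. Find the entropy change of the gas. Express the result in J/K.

Entropy is a state function, so ΔS_gas depends only on the end states.
For an isothermal ideal gas ΔS_gas = nR ln(V₂/V₁) = 4.53 × 8.314 × ln(77.9/17.4) = 56.5 J/K.

ΔS_gas = 56.5 J/K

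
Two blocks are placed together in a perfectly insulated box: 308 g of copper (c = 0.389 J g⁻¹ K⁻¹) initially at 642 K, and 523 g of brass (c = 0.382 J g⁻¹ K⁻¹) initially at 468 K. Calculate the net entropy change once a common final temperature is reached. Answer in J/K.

ΔS_total = 3.83 J/K

Energy balance: T_f = (m₁c₁T₁ + m₂c₂T₂)/(m₁c₁ + m₂c₂) = 533.23 K.
ΔS₁ = m₁c₁ ln(T_f/T₁) = 119.812 × ln(533.23/642) = -22.24 J/K.
ΔS₂ = m₂c₂ ln(T_f/T₂) = 199.786 × ln(533.23/468) = 26.07 J/K.
ΔS_total = -22.24 + 26.07 = 3.83 J/K.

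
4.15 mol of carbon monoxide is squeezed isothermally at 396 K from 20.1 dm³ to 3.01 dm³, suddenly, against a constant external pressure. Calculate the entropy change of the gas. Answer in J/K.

Entropy is a state function, so ΔS_gas depends only on the end states.
For an isothermal ideal gas ΔS_gas = nR ln(V₂/V₁) = 4.15 × 8.314 × ln(3.01/20.1) = -65.5 J/K.

ΔS_gas = -65.5 J/K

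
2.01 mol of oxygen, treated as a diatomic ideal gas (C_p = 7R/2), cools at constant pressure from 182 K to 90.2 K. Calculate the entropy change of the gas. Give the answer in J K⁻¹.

ΔS = -41.1 J/K

At constant pressure, ΔS = nC_p ln(T₂/T₁) with C_p = 7R/2 = 29.1 J mol⁻¹ K⁻¹.
ΔS = 2.01 × 29.1 × ln(90.2/182) = -41.1 J/K.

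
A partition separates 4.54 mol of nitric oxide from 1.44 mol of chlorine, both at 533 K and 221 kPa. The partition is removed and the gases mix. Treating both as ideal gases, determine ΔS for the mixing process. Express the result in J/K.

ΔS_mix = 27.4 J/K

Mole fractions: x_A = 4.54/5.98 = 0.759, x_B = 0.241.
ΔS_mix = −R(n_A ln x_A + n_B ln x_B) = −8.314 × (4.54 ln 0.759 + 1.44 ln 0.241) = 27.4 J/K.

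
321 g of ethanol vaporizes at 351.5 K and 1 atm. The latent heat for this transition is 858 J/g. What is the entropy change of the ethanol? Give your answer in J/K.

Heat absorbed by the substance: Q = mL = 321 × 858 = 275418 J.
At constant T, ΔS = Q_rev/T = 275418 / 351.5 = 784 J/K.

ΔS = 784 J/K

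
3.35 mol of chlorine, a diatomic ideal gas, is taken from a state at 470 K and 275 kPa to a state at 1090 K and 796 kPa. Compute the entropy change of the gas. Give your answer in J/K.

ΔS = 52.4 J/K

ΔS = nC_p ln(T₂/T₁) − nR ln(P₂/P₁), with C_p = 7R/2 = 29.1 J mol⁻¹ K⁻¹ for a diatomic ideal gas.
ΔS = 3.35 × [29.1 × ln(1090/470) − 8.314 × ln(796/275)] = 52.4 J/K.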